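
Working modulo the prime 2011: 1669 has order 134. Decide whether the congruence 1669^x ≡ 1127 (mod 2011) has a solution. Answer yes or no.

yes

1127 ∈ ⟨1669⟩ iff 1127^134 ≡ 1 (mod 2011), since |⟨1669⟩| = 134.
1127^134 mod 2011 = 1.
Since 1 = 1, 1127 lies in the subgroup.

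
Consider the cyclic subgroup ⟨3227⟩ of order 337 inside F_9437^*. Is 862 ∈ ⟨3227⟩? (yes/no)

no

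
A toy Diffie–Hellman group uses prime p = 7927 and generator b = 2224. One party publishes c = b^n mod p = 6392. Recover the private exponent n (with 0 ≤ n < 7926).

Baby-step giant-step with m = ceil(sqrt(7926)) = 90.
Baby table (2224^j mod 7927 for j=0..89):
  0:1  1:2224  2:7655  3:5451  4:2641  5:7604  6:3005  7:659
  8:7048  9:3073  10:1278  11:4406  12:1172  13:6472  14:6223  15:7337
  16:3722  17:1940  18:2272  19:3429  20:322  21:2698  22:7540  23:3355
  24:2213  25:6972  26:516  27:6096  28:2334  29:6558  30:7239  31:7726
  32:4815  33:7110  34:6202  35:268  36:1507  37:6374  38:2300  39:2285
  40:633  41:4713  42:2218  43:2238  44:7083  45:1643  46:7612  47:4943
  48:6410  49:3094  50:420  51:6621  52:4665  53:6444  54:7367  55:7026
  56:1707  57:7262  58:3389  59:6486  60:5651  61:3529  62:766  63:7206
  64:5677  65:5864  66:1621  67:6246  68:3000  69:5393  70:481  71:7526
  72:3927  73:6021  74:2001  75:3177  76:2691  77:7826  78:5259  79:3691
  80:4339  81:2777  82:915  83:5648  84:4784  85:1582  86:6707  87:5681
  88:6833  89:533
Giant step factor: 2224^(-90) ≡ 4956 (mod 7927).
Scan 6392·4956^i mod 7927 for i = 0, 1, …:
  i=0: 6392   i=1: 2460   i=2: 34   i=3: 2037
  i=4: 4301   i=5: 53   i=6: 1077   i=7: 2741
  i=8: 5445   i=9: 1912     …   i=65: 1071
  i=66: 4713
Match at i=66, j=41: n = 66·90 + 41 = 5981.

5981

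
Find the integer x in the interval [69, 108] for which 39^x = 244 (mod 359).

Compute 39^69 mod 359 = 244, then multiply by 39 repeatedly:
  39^69=244
Found 244 at exponent 69.

69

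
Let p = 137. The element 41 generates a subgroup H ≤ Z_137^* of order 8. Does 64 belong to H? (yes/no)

⟨41⟩ has order 8; its elements mod 137 are {1, 10, 37, 41, 96, 100, 127, 136}.
64 is not in this set.

no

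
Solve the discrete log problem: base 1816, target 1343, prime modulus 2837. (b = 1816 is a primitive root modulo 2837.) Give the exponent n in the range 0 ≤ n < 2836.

Baby-step giant-step with m = ceil(sqrt(2836)) = 54.
Baby table (1816^j mod 2837 for j=0..53):
  0:1  1:1816  2:1262  3:2333  4:1087  5:2277  6:1523  7:2530
  8:1377  9:1235  10:1530  11:1057  12:1700  13:544  14:628  15:2811
  16:1013  17:1232  18:1756  19:108  20:375  21:120  22:2308  23:1079
  24:1934  25:2775  26:888  27:1192  28:41  29:694  30:676  31:2032
  32:2012  33:2573  34:29  35:1598  36:2554  37:2406  38:316  39:782
  40:1612  41:2445  42:215  43:1771  44:1815  45:2283  46:1071  47:1591
  48:1190  49:2083  50:1007  51:1684  52:2695  53:295
Giant step factor: 1816^(-54) ≡ 2831 (mod 2837).
Scan 1343·2831^i mod 2837 for i = 0, 1, …:
  i=0: 1343   i=1: 453   i=2: 119   i=3: 2123
  i=4: 1447   i=5: 2666   i=6: 1026   i=7: 2355
  i=8: 55   i=9: 2507     …   i=49: 520
  i=50: 2554
Match at i=50, j=36: n = 50·54 + 36 = 2736.

2736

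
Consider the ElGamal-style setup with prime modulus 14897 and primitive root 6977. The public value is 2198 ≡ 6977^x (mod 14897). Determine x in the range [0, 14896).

4979

Baby-step giant-step with m = ceil(sqrt(14896)) = 123.
Baby table (6977^j mod 14897 for j=0..122):
  0:1  1:6977  2:10030  3:8101  4:1459  5:4792  6:4916  7:6038
  8:13307  9:4835  10:6987  11:5315  12:4122  13:7984  14:4485  15:8145
  16:10507  17:14099  18:3832  19:10646  20:700  21:12581  22:4513  23:9840
  24:8304  25:2575  26:14890  27:10749  28:4275  29:2881  30:4684  31:11147
  32:10279  33:2425  34:11130  35:10846  36:10679  37:7486  38:940  39:3700
  40:13296  41:2573  42:936  43:5586  44:2970  45:14860  46:9997  47:1315
  48:13100  49:5605  50:1460  51:11769  52:49  53:14139  54:14766  55:9627
  56:11903  57:11353  58:2532  59:12819  60:11472  61:13460  62:14629  63:7186
  64:8317  65:3894  66:11207  67:11783  68:8345  69:5589  70:9004  71:259
  72:4506  73:5692  74:12579  75:5456  76:4677  77:6999  78:14554  79:5306
  80:917  81:7096  82:6061  83:9911  84:12070  85:14546  86:9078  87:10059
  88:1876  89:9286  90:1369  91:2536  92:10933  93:6901  94:1173  95:5568
  96:11457  97:13084  98:13149  99:4847  100:1329  101:6499  102:11952  103:10595
  104:2401  105:7549  106:8478  107:9916  108:2264  109:5108  110:4892  111:2457
  112:10939  113:4072  114:1765  115:9483  116:5314  117:12042  118:12851  119:11281
  120:6686  121:5715  122:9183
Giant step factor: 6977^(-123) ≡ 574 (mod 14897).
Scan 2198·574^i mod 14897 for i = 0, 1, …:
  i=0: 2198   i=1: 10304   i=2: 387   i=3: 13580
  i=4: 3789   i=5: 14821   i=6: 1067   i=7: 1681
  i=8: 11486   i=9: 8490     …   i=39: 10689
  i=40: 12819
Match at i=40, j=59: x = 40·123 + 59 = 4979.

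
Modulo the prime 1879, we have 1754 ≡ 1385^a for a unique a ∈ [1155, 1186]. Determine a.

1185

Compute 1385^1155 mod 1879 = 449, then multiply by 1385 repeatedly:
  1385^1155=449  1385^1156=1795  1385^1157=158  1385^1158=866  1385^1159=608
  1385^1160=288  1385^1161=532  1385^1162=252  1385^1163=1405  1385^1164=1160
  1385^1165=55  1385^1166=1015  1385^1167=283  1385^1168=1123  1385^1169=1422
  1385^1170=278  1385^1171=1714  1385^1172=713  1385^1173=1030  1385^1174=389
  1385^1175=1371  1385^1176=1045  1385^1177=495  1385^1178=1619  1385^1179=668
  1385^1180=712  1385^1181=1524  1385^1182=623  1385^1183=394  1385^1184=780
  1385^1185=1754
Found 1754 at exponent 1185.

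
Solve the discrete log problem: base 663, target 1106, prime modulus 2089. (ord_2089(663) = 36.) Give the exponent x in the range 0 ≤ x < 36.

25

Successive powers of 663 modulo 2089:
  663^0=1  663^1=663  663^2=879  663^3=2035  663^4=1800  663^5=581
  663^6=827  663^7=983  663^8=2050  663^9=1300  663^10=1232  663^11=17
  663^12=826  663^13=320  663^14=1171  663^15=1354  663^16=1521  663^17=1525
  663^18=2088  663^19=1426  663^20=1210  663^21=54  663^22=289  663^23=1508
  663^24=1262  663^25=1106
So 663^25 ≡ 1106 (mod 2089), giving x = 25.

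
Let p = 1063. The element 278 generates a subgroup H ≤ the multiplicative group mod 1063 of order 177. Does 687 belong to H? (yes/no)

no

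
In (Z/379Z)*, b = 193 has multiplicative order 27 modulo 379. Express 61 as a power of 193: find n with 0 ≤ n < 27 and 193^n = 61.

22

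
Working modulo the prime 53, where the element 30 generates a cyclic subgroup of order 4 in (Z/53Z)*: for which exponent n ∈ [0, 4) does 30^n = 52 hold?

2

Successive powers of 30 modulo 53:
  30^0=1  30^1=30  30^2=52
So 30^2 ≡ 52 (mod 53), giving n = 2.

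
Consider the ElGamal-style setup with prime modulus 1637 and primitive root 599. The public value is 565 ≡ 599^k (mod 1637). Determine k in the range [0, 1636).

1470

Baby-step giant-step with m = ceil(sqrt(1636)) = 41.
Baby table (599^j mod 1637 for j=0..40):
  0:1  1:599  2:298  3:69  4:406  5:918  6:1487  7:185
  8:1136  9:1109  10:1306  11:1445  12:1219  13:79  14:1485  15:624
  16:540  17:971  18:494  19:1246  20:1519  21:1346  22:850  23:43
  24:1202  25:1355  26:1330  27:1088  28:186  29:98  30:1407  31:1375
  32:214  33:500  34:1566  35:33  36:123  37:12  38:640  39:302
  40:828
Giant step factor: 599^(-41) ≡ 1595 (mod 1637).
Scan 565·1595^i mod 1637 for i = 0, 1, …:
  i=0: 565   i=1: 825   i=2: 1364   i=3: 7
  i=4: 1343   i=5: 889   i=6: 313   i=7: 1587
  i=8: 463   i=9: 198     …   i=34: 350
  i=35: 33
Match at i=35, j=35: k = 35·41 + 35 = 1470.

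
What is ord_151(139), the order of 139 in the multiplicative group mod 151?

75

The order of 139 must divide p − 1 = 150 = 2 · 3 · 5^2.
Divisors: 1, 2, 3, 5, 6, 10, 15, 25, 30, 50, 75, 150.
Check each in increasing order: 139^1 ≡ 139;  139^2 ≡ 144;  139^3 ≡ 84;  139^5 ≡ 16;  139^6 ≡ 110;  139^10 ≡ 105;  139^15 ≡ 19;  139^25 ≡ 32;  139^30 ≡ 59;  139^50 ≡ 118;  139^75 ≡ 1.
Smallest exponent giving 1 is 75.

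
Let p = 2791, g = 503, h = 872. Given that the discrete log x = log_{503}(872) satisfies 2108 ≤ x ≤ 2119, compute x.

2116

Compute 503^2108 mod 2791 = 700, then multiply by 503 repeatedly:
  503^2108=700  503^2109=434  503^2110=604  503^2111=2384  503^2112=1813
  503^2113=2073  503^2114=1676  503^2115=146  503^2116=872
Found 872 at exponent 2116.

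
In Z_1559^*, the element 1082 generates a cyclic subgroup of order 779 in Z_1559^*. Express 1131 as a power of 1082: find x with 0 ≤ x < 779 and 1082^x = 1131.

533

Baby-step giant-step with m = ceil(sqrt(779)) = 28.
Baby table (1082^j mod 1559 for j=0..27):
  0:1  1:1082  2:1474  3:11  4:989  5:624  6:121  7:1525
  8:628  9:1331  10:1185  11:672  12:610  13:563  14:1156  15:474
  16:1516  17:244  18:537  19:1086  20:1125  21:1230  22:1033  23:1462
  24:1058  25:450  26:492  27:725
Giant step factor: 1082^(-28) ≡ 1342 (mod 1559).
Scan 1131·1342^i mod 1559 for i = 0, 1, …:
  i=0: 1131   i=1: 895   i=2: 660   i=3: 208
  i=4: 75   i=5: 874   i=6: 540   i=7: 1304
  i=8: 770   i=9: 1282     …   i=18: 735
  i=19: 1082
Match at i=19, j=1: x = 19·28 + 1 = 533.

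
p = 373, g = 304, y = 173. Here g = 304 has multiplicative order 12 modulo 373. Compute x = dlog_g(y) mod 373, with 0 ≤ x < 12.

5

Successive powers of 304 modulo 373:
  304^0=1  304^1=304  304^2=285  304^3=104  304^4=284  304^5=173
So 304^5 ≡ 173 (mod 373), giving x = 5.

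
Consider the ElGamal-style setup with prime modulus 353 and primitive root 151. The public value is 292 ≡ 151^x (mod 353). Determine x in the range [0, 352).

92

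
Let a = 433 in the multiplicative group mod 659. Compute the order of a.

658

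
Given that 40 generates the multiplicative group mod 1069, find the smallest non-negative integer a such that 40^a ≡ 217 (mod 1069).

Baby-step giant-step with m = ceil(sqrt(1068)) = 33.
Baby table (40^j mod 1069 for j=0..32):
  0:1  1:40  2:531  3:929  4:814  5:490  6:358  7:423
  8:885  9:123  10:644  11:104  12:953  13:705  14:406  15:205
  16:717  17:886  18:163  19:106  20:1033  21:698  22:126  23:764
  24:628  25:533  26:1009  27:807  28:210  29:917  30:334  31:532
  32:969
Giant step factor: 40^(-33) ≡ 275 (mod 1069).
Scan 217·275^i mod 1069 for i = 0, 1, …:
  i=0: 217   i=1: 880   i=2: 406
Match at i=2, j=14: a = 2·33 + 14 = 80.

80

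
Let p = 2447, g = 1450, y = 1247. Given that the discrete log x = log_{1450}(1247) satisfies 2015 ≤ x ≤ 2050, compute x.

2047

Compute 1450^2015 mod 2447 = 893, then multiply by 1450 repeatedly:
  1450^2015=893  1450^2016=387  1450^2017=787  1450^2018=848  1450^2019=1206
  1450^2020=1542  1450^2021=1789  1450^2022=230  1450^2023=708  1450^2024=1307
  1450^2025=1172  1450^2026=1182  1450^2027=1000  1450^2028=1376  1450^2029=895
  1450^2030=840  1450^2031=1841  1450^2032=2220  1450^2033=1195  1450^2034=274
  1450^2035=886  1450^2036=25  1450^2037=1992  1450^2038=940  1450^2039=21
  1450^2040=1086  1450^2041=1279  1450^2042=2171  1450^2043=1108  1450^2044=1368
  1450^2045=1530  1450^2046=1518  1450^2047=1247
Found 1247 at exponent 2047.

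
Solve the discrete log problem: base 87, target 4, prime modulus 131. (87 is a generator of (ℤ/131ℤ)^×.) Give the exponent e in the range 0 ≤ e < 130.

74

Baby-step giant-step with m = ceil(sqrt(130)) = 12.
Baby table (87^j mod 131 for j=0..11):
  0:1  1:87  2:102  3:97  4:55  5:69  6:108  7:95
  8:12  9:127  10:45  11:116
Giant step factor: 87^(-12) ≡ 105 (mod 131).
Scan 4·105^i mod 131 for i = 0, 1, …:
  i=0: 4   i=1: 27   i=2: 84   i=3: 43
  i=4: 61   i=5: 117   i=6: 102
Match at i=6, j=2: e = 6·12 + 2 = 74.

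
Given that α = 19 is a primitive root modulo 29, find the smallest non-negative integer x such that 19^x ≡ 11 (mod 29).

9

Successive powers of 19 modulo 29:
  19^0=1  19^1=19  19^2=13  19^3=15  19^4=24  19^5=21
  19^6=22  19^7=12  19^8=25  19^9=11
So 19^9 ≡ 11 (mod 29), giving x = 9.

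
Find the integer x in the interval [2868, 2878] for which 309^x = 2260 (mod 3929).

2874

Compute 309^2868 mod 3929 = 585, then multiply by 309 repeatedly:
  309^2868=585  309^2869=31  309^2870=1721  309^2871=1374  309^2872=234
  309^2873=1584  309^2874=2260
Found 2260 at exponent 2874.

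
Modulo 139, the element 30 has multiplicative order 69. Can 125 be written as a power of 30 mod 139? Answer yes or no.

yes

125 ∈ ⟨30⟩ iff 125^69 ≡ 1 (mod 139), since |⟨30⟩| = 69.
125^69 mod 139 = 1.
Since 1 = 1, 125 lies in the subgroup.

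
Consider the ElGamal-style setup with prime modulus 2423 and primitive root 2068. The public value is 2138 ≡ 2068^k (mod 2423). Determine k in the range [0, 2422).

1046

Baby-step giant-step with m = ceil(sqrt(2422)) = 50.
Baby table (2068^j mod 2423 for j=0..49):
  0:1  1:2068  2:29  3:1820  4:841  5:1897  6:159  7:1707
  8:2188  9:1043  10:454  11:1171  12:1051  13:37  14:1403  15:1073
  16:1919  17:2041  18:2345  19:1037  20:161  21:997  22:2246  23:2260
  24:2136  25:119  26:1369  27:1028  28:933  29:736  30:404  31:1960
  32:2024  33:1111  34:544  35:720  36:1238  37:1496  38:1980  39:2193
  40:1691  41:599  42:579  43:410  44:2253  45:2198  46:2339  47:744
  48:2410  49:2192
Giant step factor: 2068^(-50) ≡ 1806 (mod 2423).
Scan 2138·1806^i mod 2423 for i = 0, 1, …:
  i=0: 2138   i=1: 1389   i=2: 729   i=3: 885
  i=4: 1553   i=5: 1307   i=6: 440   i=7: 2319
  i=8: 1170   i=9: 164     …   i=19: 169
  i=20: 2339
Match at i=20, j=46: k = 20·50 + 46 = 1046.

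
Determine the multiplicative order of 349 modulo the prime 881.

The order of 349 must divide p − 1 = 880 = 2^4 · 5 · 11.
Divisors: 1, 2, 4, 5, 8, 10, 11, 16, 20, 22, 40, 44, 55, 80, 88, 110, 176, 220, 440, 880.
Check each in increasing order: 349^1 ≡ 349;  349^2 ≡ 223;  349^4 ≡ 393;  349^5 ≡ 602;  349^8 ≡ 274;  349^10 ≡ 313;  349^11 ≡ 874;  349^16 ≡ 191;  349^20 ≡ 178;  349^22 ≡ 49;  349^40 ≡ 849;  349^44 ≡ 639;  349^55 ≡ 813;  349^80 ≡ 143;  349^88 ≡ 418;  349^110 ≡ 219;  349^176 ≡ 286;  349^220 ≡ 387;  349^440 ≡ 880;  349^880 ≡ 1.
Smallest exponent giving 1 is 880.

880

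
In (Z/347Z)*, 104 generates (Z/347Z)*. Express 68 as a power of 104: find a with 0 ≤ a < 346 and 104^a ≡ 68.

Baby-step giant-step with m = ceil(sqrt(346)) = 19.
Baby table (104^j mod 347 for j=0..18):
  0:1  1:104  2:59  3:237  4:11  5:103  6:302  7:178
  8:121  9:92  10:199  11:223  12:290  13:318  14:107  15:24
  16:67  17:28  18:136
Giant step factor: 104^(-19) ≡ 301 (mod 347).
Scan 68·301^i mod 347 for i = 0, 1, …:
  i=0: 68   i=1: 342   i=2: 230   i=3: 177
  i=4: 186   i=5: 119   i=6: 78   i=7: 229
  i=8: 223
Match at i=8, j=11: a = 8·19 + 11 = 163.

163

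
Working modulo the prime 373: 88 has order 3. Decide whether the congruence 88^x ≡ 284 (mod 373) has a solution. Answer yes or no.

yes

⟨88⟩ has order 3; its elements mod 373 are {1, 88, 284}.
284 is in this set.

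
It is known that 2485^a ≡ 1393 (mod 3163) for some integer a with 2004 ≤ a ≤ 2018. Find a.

Compute 2485^2004 mod 3163 = 2568, then multiply by 2485 repeatedly:
  2485^2004=2568  2485^2005=1709  2485^2006=2119  2485^2007=2483  2485^2008=2405
  2485^2009=1518  2485^2010=1934  2485^2011=1393
Found 1393 at exponent 2011.

2011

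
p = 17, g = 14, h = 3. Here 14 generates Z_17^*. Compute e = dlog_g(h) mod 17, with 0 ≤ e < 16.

9

Successive powers of 14 modulo 17:
  14^0=1  14^1=14  14^2=9  14^3=7  14^4=13  14^5=12
  14^6=15  14^7=6  14^8=16  14^9=3
So 14^9 ≡ 3 (mod 17), giving e = 9.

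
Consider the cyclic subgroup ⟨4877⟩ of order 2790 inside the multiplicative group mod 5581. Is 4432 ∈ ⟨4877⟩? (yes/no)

yes

4432 ∈ ⟨4877⟩ iff 4432^2790 ≡ 1 (mod 5581), since |⟨4877⟩| = 2790.
4432^2790 mod 5581 = 1.
Since 1 = 1, 4432 lies in the subgroup.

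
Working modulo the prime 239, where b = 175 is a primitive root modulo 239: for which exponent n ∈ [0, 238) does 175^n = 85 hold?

Baby-step giant-step with m = ceil(sqrt(238)) = 16.
Baby table (175^j mod 239 for j=0..15):
  0:1  1:175  2:33  3:39  4:133  5:92  6:87  7:168
  8:3  9:47  10:99  11:117  12:160  13:37  14:22  15:26
Giant step factor: 175^(-16) ≡ 186 (mod 239).
Scan 85·186^i mod 239 for i = 0, 1, …:
  i=0: 85   i=1: 36   i=2: 4   i=3: 27
  i=4: 3
Match at i=4, j=8: n = 4·16 + 8 = 72.

72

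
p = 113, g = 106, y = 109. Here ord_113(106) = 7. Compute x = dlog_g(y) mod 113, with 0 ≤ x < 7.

3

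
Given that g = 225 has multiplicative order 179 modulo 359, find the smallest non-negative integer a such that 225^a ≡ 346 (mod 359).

Baby-step giant-step with m = ceil(sqrt(179)) = 14.
Baby table (225^j mod 359 for j=0..13):
  0:1  1:225  2:6  3:273  4:36  5:202  6:216  7:135
  8:219  9:92  10:237  11:193  12:345  13:81
Giant step factor: 225^(-14) ≡ 47 (mod 359).
Scan 346·47^i mod 359 for i = 0, 1, …:
  i=0: 346   i=1: 107   i=2: 3   i=3: 141
  i=4: 165   i=5: 216
Match at i=5, j=6: a = 5·14 + 6 = 76.

76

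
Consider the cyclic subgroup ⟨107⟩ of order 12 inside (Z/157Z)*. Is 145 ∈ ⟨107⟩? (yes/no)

yes

⟨107⟩ has order 12; its elements mod 157 are {1, 12, 13, 22, 28, 50, 107, 129, 135, 144, 145, 156}.
145 is in this set.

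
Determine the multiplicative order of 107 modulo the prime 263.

262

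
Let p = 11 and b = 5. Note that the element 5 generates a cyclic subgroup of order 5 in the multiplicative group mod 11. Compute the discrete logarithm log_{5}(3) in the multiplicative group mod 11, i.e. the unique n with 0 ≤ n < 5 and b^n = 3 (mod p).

Successive powers of 5 modulo 11:
  5^0=1  5^1=5  5^2=3
So 5^2 ≡ 3 (mod 11), giving n = 2.

2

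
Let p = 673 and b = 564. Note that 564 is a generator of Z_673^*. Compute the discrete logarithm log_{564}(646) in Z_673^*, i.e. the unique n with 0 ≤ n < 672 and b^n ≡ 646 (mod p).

Baby-step giant-step with m = ceil(sqrt(672)) = 26.
Baby table (564^j mod 673 for j=0..25):
  0:1  1:564  2:440  3:496  4:449  5:188  6:371  7:614
  8:374  9:287  10:348  11:429  12:349  13:320  14:116  15:143
  16:565  17:331  18:263  19:272  20:637  21:559  22:312  23:315
  24:661  25:635
Giant step factor: 564^(-26) ≡ 563 (mod 673).
Scan 646·563^i mod 673 for i = 0, 1, …:
  i=0: 646   i=1: 278   i=2: 378   i=3: 146
  i=4: 92   i=5: 648   i=6: 58   i=7: 350
  i=8: 534   i=9: 484   i=10: 600   i=11: 627
  i=12: 349
Match at i=12, j=12: n = 12·26 + 12 = 324.

324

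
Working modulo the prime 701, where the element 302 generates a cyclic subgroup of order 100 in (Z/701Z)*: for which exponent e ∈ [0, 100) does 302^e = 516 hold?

39

Baby-step giant-step with m = ceil(sqrt(100)) = 10.
Baby table (302^j mod 701 for j=0..9):
  0:1  1:302  2:74  3:617  4:569  5:93  6:46  7:573
  8:600  9:342
Giant step factor: 302^(-10) ≡ 491 (mod 701).
Scan 516·491^i mod 701 for i = 0, 1, …:
  i=0: 516   i=1: 295   i=2: 439   i=3: 342
Match at i=3, j=9: e = 3·10 + 9 = 39.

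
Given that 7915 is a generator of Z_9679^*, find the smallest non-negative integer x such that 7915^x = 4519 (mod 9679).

587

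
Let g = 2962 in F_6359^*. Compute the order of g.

The order of 2962 must divide p − 1 = 6358 = 2 · 11 · 17^2.
Divisors: 1, 2, 11, 17, 22, 34, 187, 289, 374, 578, 3179, 6358.
Check each in increasing order: 2962^1 ≡ 2962;  2962^2 ≡ 4383;  2962^11 ≡ 1367;  2962^17 ≡ 3962;  2962^22 ≡ 5502;  2962^34 ≡ 3432;  2962^187 ≡ 456;  2962^289 ≡ 1435;  2962^374 ≡ 4448;  2962^578 ≡ 5268;  2962^3179 ≡ 1.
Smallest exponent giving 1 is 3179.

3179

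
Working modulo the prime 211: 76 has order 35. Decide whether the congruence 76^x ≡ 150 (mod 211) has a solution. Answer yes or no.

150 ∈ ⟨76⟩ iff 150^35 ≡ 1 (mod 211), since |⟨76⟩| = 35.
150^35 mod 211 = 196.
Since 196 ≠ 1, 150 does not lie in the subgroup.

no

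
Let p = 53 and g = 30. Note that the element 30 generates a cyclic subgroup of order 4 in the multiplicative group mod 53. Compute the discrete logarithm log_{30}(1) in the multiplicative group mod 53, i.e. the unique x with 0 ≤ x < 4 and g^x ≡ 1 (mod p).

Successive powers of 30 modulo 53:
  30^0=1
So 30^0 ≡ 1 (mod 53), giving x = 0.

0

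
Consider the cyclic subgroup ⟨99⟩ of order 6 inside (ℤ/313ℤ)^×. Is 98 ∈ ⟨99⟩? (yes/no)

⟨99⟩ has order 6; its elements mod 313 are {1, 98, 99, 214, 215, 312}.
98 is in this set.

yes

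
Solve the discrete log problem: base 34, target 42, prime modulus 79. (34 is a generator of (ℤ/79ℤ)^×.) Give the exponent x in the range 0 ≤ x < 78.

Baby-step giant-step with m = ceil(sqrt(78)) = 9.
Baby table (34^j mod 79 for j=0..8):
  0:1  1:34  2:50  3:41  4:51  5:75  6:22  7:37
  8:73
Giant step factor: 34^(-9) ≡ 12 (mod 79).
Scan 42·12^i mod 79 for i = 0, 1, …:
  i=0: 42   i=1: 30   i=2: 44   i=3: 54
  i=4: 16   i=5: 34
Match at i=5, j=1: x = 5·9 + 1 = 46.

46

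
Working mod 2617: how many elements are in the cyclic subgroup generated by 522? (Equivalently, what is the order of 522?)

327

The order of 522 must divide p − 1 = 2616 = 2^3 · 3 · 109.
Divisors: 1, 2, 3, 4, 6, 8, 12, 24, 109, 218, 327, 436, 654, 872, 1308, 2616.
Check each in increasing order: 522^1 ≡ 522;  522^2 ≡ 316;  522^3 ≡ 81;  522^4 ≡ 410;  522^6 ≡ 1327;  522^8 ≡ 612;  522^12 ≡ 2305;  522^24 ≡ 515;  522^109 ≡ 1552;  522^218 ≡ 1064;  522^327 ≡ 1.
Smallest exponent giving 1 is 327.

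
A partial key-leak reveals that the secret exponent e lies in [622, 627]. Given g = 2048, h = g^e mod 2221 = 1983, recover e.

Compute 2048^622 mod 2221 = 1983, then multiply by 2048 repeatedly:
  2048^622=1983
Found 1983 at exponent 622.

622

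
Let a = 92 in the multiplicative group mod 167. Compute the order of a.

The order of 92 must divide p − 1 = 166 = 2 · 83.
Divisors: 1, 2, 83, 166.
Check each in increasing order: 92^1 ≡ 92;  92^2 ≡ 114;  92^83 ≡ 166;  92^166 ≡ 1.
Smallest exponent giving 1 is 166.

166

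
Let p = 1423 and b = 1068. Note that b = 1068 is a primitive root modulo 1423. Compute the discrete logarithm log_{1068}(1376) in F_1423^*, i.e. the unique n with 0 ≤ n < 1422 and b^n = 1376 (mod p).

301

Baby-step giant-step with m = ceil(sqrt(1422)) = 38.
Baby table (1068^j mod 1423 for j=0..37):
  0:1  1:1068  2:801  3:245  4:1251  5:1294  6:259  7:550
  8:1124  9:843  10:988  11:741  12:200  13:150  14:824  15:618
  16:1175  17:1237  18:572  19:429  20:1389  21:686  22:1226  23:208
  24:156  25:117  26:1155  27:1222  28:205  29:1221  30:560  31:420
  32:315  33:592  34:444  35:333  36:1317  37:632
Giant step factor: 1068^(-38) ≡ 1420 (mod 1423).
Scan 1376·1420^i mod 1423 for i = 0, 1, …:
  i=0: 1376   i=1: 141   i=2: 1000   i=3: 1269
  i=4: 462   i=5: 37   i=6: 1312   i=7: 333
Match at i=7, j=35: n = 7·38 + 35 = 301.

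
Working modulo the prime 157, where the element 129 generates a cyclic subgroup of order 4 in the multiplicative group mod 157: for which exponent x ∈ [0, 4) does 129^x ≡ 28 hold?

3

Successive powers of 129 modulo 157:
  129^0=1  129^1=129  129^2=156  129^3=28
So 129^3 ≡ 28 (mod 157), giving x = 3.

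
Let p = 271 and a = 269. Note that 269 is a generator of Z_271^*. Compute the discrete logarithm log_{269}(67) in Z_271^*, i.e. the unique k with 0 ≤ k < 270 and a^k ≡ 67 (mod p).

196

Baby-step giant-step with m = ceil(sqrt(270)) = 17.
Baby table (269^j mod 271 for j=0..16):
  0:1  1:269  2:4  3:263  4:16  5:239  6:64  7:143
  8:256  9:30  10:211  11:120  12:31  13:209  14:124  15:23
  16:225
Giant step factor: 269^(-17) ≡ 109 (mod 271).
Scan 67·109^i mod 271 for i = 0, 1, …:
  i=0: 67   i=1: 257   i=2: 100   i=3: 60
  i=4: 36   i=5: 130   i=6: 78   i=7: 101
  i=8: 169   i=9: 264   i=10: 50   i=11: 30
Match at i=11, j=9: k = 11·17 + 9 = 196.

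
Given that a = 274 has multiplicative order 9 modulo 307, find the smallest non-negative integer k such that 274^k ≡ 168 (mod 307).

Successive powers of 274 modulo 307:
  274^0=1  274^1=274  274^2=168
So 274^2 ≡ 168 (mod 307), giving k = 2.

2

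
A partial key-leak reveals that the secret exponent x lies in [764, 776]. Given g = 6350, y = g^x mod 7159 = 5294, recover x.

776

Compute 6350^764 mod 7159 = 3965, then multiply by 6350 repeatedly:
  6350^764=3965  6350^765=6706  6350^766=1368  6350^767=2933  6350^768=3991
  6350^769=7149  6350^770=931  6350^771=5675  6350^772=5003  6350^773=4567
  6350^774=6500  6350^775=3365  6350^776=5294
Found 5294 at exponent 776.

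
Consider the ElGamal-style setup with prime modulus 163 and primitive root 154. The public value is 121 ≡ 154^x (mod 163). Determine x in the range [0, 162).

Baby-step giant-step with m = ceil(sqrt(162)) = 13.
Baby table (154^j mod 163 for j=0..12):
  0:1  1:154  2:81  3:86  4:41  5:120  6:61  7:103
  8:51  9:30  10:56  11:148  12:135
Giant step factor: 154^(-13) ≡ 11 (mod 163).
Scan 121·11^i mod 163 for i = 0, 1, …:
  i=0: 121   i=1: 27   i=2: 134   i=3: 7
  i=4: 77   i=5: 32   i=6: 26   i=7: 123
  i=8: 49   i=9: 50   i=10: 61
Match at i=10, j=6: x = 10·13 + 6 = 136.

136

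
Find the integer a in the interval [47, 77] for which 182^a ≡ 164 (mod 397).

Compute 182^47 mod 397 = 74, then multiply by 182 repeatedly:
  182^47=74  182^48=367  182^49=98  182^50=368  182^51=280
  182^52=144  182^53=6  182^54=298  182^55=244  182^56=341
  182^57=130  182^58=237  182^59=258  182^60=110  182^61=170
  182^62=371  182^63=32  182^64=266  182^65=375  182^66=363
  182^67=164
Found 164 at exponent 67.

67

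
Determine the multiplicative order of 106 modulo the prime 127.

126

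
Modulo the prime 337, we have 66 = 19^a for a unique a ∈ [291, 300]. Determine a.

297

Compute 19^291 mod 337 = 202, then multiply by 19 repeatedly:
  19^291=202  19^292=131  19^293=130  19^294=111  19^295=87
  19^296=305  19^297=66
Found 66 at exponent 297.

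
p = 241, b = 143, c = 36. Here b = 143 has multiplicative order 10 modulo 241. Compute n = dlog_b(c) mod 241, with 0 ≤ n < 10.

7

Successive powers of 143 modulo 241:
  143^0=1  143^1=143  143^2=205  143^3=154  143^4=91  143^5=240
  143^6=98  143^7=36
So 143^7 ≡ 36 (mod 241), giving n = 7.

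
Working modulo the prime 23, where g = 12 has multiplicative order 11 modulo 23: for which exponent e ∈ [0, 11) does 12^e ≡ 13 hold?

Successive powers of 12 modulo 23:
  12^0=1  12^1=12  12^2=6  12^3=3  12^4=13
So 12^4 ≡ 13 (mod 23), giving e = 4.

4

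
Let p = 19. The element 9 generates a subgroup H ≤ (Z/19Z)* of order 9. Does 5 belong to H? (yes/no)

⟨9⟩ has order 9; its elements mod 19 are {1, 4, 5, 6, 7, 9, 11, 16, 17}.
5 is in this set.

yes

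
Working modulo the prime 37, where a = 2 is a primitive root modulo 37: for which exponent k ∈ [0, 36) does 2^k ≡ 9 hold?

16

Successive powers of 2 modulo 37:
  2^0=1  2^1=2  2^2=4  2^3=8  2^4=16  2^5=32
  2^6=27  2^7=17  2^8=34  2^9=31  2^10=25  2^11=13
  2^12=26  2^13=15  2^14=30  2^15=23  2^16=9
So 2^16 ≡ 9 (mod 37), giving k = 16.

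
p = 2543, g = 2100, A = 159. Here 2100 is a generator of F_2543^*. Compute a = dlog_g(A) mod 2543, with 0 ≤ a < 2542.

662

Baby-step giant-step with m = ceil(sqrt(2542)) = 51.
Baby table (2100^j mod 2543 for j=0..50):
  0:1  1:2100  2:438  3:1777  4:1119  5:168  6:1866  7:2380
  8:1005  9:2353  10:251  11:699  12:589  13:1002  14:1139  15:1480
  16:454  17:2318  18:498  19:627  20:1969  21:2525  22:345  23:2288
  24:1073  25:202  26:2062  27:2014  28:391  29:2254  30:877  31:568
  32:133  33:2113  34:2308  35:2385  36:1333  37:2000  38:1507  39:1208
  40:1429  41:160  42:324  43:1419  44:2047  45:1030  46:1450  47:1029
  48:1893  49:591  50:116
Giant step factor: 2100^(-51) ≡ 2307 (mod 2543).
Scan 159·2307^i mod 2543 for i = 0, 1, …:
  i=0: 159   i=1: 621   i=2: 938   i=3: 2416
  i=4: 1999   i=5: 1234   i=6: 1221   i=7: 1746
  i=8: 2453   i=9: 896   i=10: 2156   i=11: 2327
  i=12: 116
Match at i=12, j=50: a = 12·51 + 50 = 662.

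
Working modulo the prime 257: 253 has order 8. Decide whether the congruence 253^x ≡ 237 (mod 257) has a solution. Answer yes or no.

237 ∈ ⟨253⟩ iff 237^8 ≡ 1 (mod 257), since |⟨253⟩| = 8.
237^8 mod 257 = 242.
Since 242 ≠ 1, 237 does not lie in the subgroup.

no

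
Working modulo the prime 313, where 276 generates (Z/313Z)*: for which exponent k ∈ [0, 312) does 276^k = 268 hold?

133

Baby-step giant-step with m = ceil(sqrt(312)) = 18.
Baby table (276^j mod 313 for j=0..17):
  0:1  1:276  2:117  3:53  4:230  5:254  6:305  7:296
  8:3  9:202  10:38  11:159  12:64  13:136  14:289  15:262
  16:9  17:293
Giant step factor: 276^(-18) ≡ 162 (mod 313).
Scan 268·162^i mod 313 for i = 0, 1, …:
  i=0: 268   i=1: 222   i=2: 282   i=3: 299
  i=4: 236   i=5: 46   i=6: 253   i=7: 296
Match at i=7, j=7: k = 7·18 + 7 = 133.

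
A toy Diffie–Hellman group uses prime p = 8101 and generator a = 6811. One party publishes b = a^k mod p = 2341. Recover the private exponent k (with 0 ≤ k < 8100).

7533

Baby-step giant-step with m = ceil(sqrt(8100)) = 90.
Baby table (6811^j mod 8101 for j=0..89):
  0:1  1:6811  2:3395  3:3091  4:6403  5:3150  6:3202  7:930
  8:7349  9:6061  10:6876  11:555  12:5039  13:4793  14:6194  15:5427
  16:6535  17:2991  18:5787  19:3892  20:1940  21:609  22:187  23:1800
  24:2987  25:2846  26:6514  27:5778  28:7401  29:3789  30:5194  31:7368
  32:5854  33:6573  34:2577  35:5181  36:7936  37:2224  38:6895  39:348
  40:4736  41:6815  42:6336  43:469  44:2565  45:4459  46:7701  47:5637
  48:2968  49:3053  50:6817  51:3756  52:7259  53:646  54:1063  55:5900
  56:3940  57:4828  58:1549  59:2737  60:1306  61:268  62:2623  63:2548
  64:2086  65:6693  66:1696  67:7531  68:6210  69:989  70:4148  71:3841
  72:2922  73:5686  74:4566  75:7388  76:4357  77:1564  78:7690  79:3625
  80:6128  81:1456  82:1192  83:1510  84:4441  85:6618  86:1234  87:4037
  88:1213  89:6824
Giant step factor: 6811^(-90) ≡ 3347 (mod 8101).
Scan 2341·3347^i mod 8101 for i = 0, 1, …:
  i=0: 2341   i=1: 1660   i=2: 6835   i=3: 7622
  i=4: 785   i=5: 2671   i=6: 4434   i=7: 7667
  i=8: 5582   i=9: 2048     …   i=82: 1407
  i=83: 2548
Match at i=83, j=63: k = 83·90 + 63 = 7533.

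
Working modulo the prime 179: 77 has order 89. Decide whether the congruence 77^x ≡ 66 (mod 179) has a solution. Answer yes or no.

yes

66 ∈ ⟨77⟩ iff 66^89 ≡ 1 (mod 179), since |⟨77⟩| = 89.
66^89 mod 179 = 1.
Since 1 = 1, 66 lies in the subgroup.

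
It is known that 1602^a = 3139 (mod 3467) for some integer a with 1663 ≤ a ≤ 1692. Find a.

1664

Compute 1602^1663 mod 3467 = 978, then multiply by 1602 repeatedly:
  1602^1663=978  1602^1664=3139
Found 3139 at exponent 1664.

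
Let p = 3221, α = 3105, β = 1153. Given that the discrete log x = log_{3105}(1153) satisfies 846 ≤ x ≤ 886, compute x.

Compute 3105^846 mod 3221 = 2103, then multiply by 3105 repeatedly:
  3105^846=2103  3105^847=848  3105^848=1483  3105^849=1906  3105^850=1153
Found 1153 at exponent 850.

850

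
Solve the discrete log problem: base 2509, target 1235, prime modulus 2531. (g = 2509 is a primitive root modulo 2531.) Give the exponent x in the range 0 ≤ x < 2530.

Baby-step giant-step with m = ceil(sqrt(2530)) = 51.
Baby table (2509^j mod 2531 for j=0..50):
  0:1  1:2509  2:484  3:2007  4:1404  5:2015  6:1228  7:825
  8:2098  9:1933  10:501  11:1633  12:2039  13:700  14:2317  15:2177
  16:195  17:772  18:733  19:1591  20:432  21:620  22:1546  23:1422
  24:1619  25:2347  26:1517  27:2060  28:238  29:2357  30:1297  31:1838
  32:60  33:1211  34:1199  35:1463  36:717  37:1943  38:281  39:1411
  40:1861  41:2085  42:2219  43:1802  44:852  45:1504  46:2346  47:1539
  48:1576  49:762  50:953
Giant step factor: 2509^(-51) ≡ 1336 (mod 2531).
Scan 1235·1336^i mod 2531 for i = 0, 1, …:
  i=0: 1235   i=1: 2279   i=2: 2482   i=3: 342
  i=4: 1332   i=5: 259   i=6: 1808   i=7: 914
  i=8: 1162   i=9: 929     …   i=28: 1818
  i=29: 1619
Match at i=29, j=24: x = 29·51 + 24 = 1503.

1503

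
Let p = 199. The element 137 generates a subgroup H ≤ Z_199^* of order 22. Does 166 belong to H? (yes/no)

no

166 ∈ ⟨137⟩ iff 166^22 ≡ 1 (mod 199), since |⟨137⟩| = 22.
166^22 mod 199 = 175.
Since 175 ≠ 1, 166 does not lie in the subgroup.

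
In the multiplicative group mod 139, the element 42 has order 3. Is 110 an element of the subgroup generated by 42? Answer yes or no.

no

⟨42⟩ has order 3; its elements mod 139 are {1, 42, 96}.
110 is not in this set.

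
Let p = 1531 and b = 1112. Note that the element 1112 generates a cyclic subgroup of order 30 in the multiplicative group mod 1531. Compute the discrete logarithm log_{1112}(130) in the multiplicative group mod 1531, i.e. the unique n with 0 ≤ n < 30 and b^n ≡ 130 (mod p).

19

Successive powers of 1112 modulo 1531:
  1112^0=1  1112^1=1112  1112^2=1027  1112^3=1429  1112^4=1401  1112^5=885
  1112^6=1218  1112^7=1012  1112^8=59  1112^9=1306  1112^10=884  1112^11=106
  1112^12=1516  1112^13=161  1112^14=1436  1112^15=1530  1112^16=419  1112^17=504
  1112^18=102  1112^19=130
So 1112^19 ≡ 130 (mod 1531), giving n = 19.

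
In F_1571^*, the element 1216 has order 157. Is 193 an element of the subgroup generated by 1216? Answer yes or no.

no

193 ∈ ⟨1216⟩ iff 193^157 ≡ 1 (mod 1571), since |⟨1216⟩| = 157.
193^157 mod 1571 = 382.
Since 382 ≠ 1, 193 does not lie in the subgroup.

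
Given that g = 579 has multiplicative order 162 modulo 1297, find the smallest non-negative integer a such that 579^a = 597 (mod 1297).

142

Baby-step giant-step with m = ceil(sqrt(162)) = 13.
Baby table (579^j mod 1297 for j=0..12):
  0:1  1:579  2:615  3:707  4:798  5:310  6:504  7:1288
  8:1274  9:950  10:122  11:600  12:1101
Giant step factor: 579^(-13) ≡ 1112 (mod 1297).
Scan 597·1112^i mod 1297 for i = 0, 1, …:
  i=0: 597   i=1: 1097   i=2: 684   i=3: 566
  i=4: 347   i=5: 655   i=6: 743   i=7: 27
  i=8: 193   i=9: 611   i=10: 1101
Match at i=10, j=12: a = 10·13 + 12 = 142.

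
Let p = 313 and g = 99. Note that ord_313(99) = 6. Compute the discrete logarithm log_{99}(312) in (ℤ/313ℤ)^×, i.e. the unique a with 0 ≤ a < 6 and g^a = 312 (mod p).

3

Successive powers of 99 modulo 313:
  99^0=1  99^1=99  99^2=98  99^3=312
So 99^3 ≡ 312 (mod 313), giving a = 3.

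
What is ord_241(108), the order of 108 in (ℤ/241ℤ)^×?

The order of 108 must divide p − 1 = 240 = 2^4 · 3 · 5.
Divisors: 1, 2, 3, 4, 5, 6, 8, 10, 12, 15, 16, 20, 24, 30, 40, 48, 60, 80, 120, 240.
Check each in increasing order: 108^1 ≡ 108;  108^2 ≡ 96;  108^3 ≡ 5;  108^4 ≡ 58;  108^5 ≡ 239;  108^6 ≡ 25;  108^8 ≡ 231;  108^10 ≡ 4;  108^12 ≡ 143;  108^15 ≡ 233;  108^16 ≡ 100;  108^20 ≡ 16;  108^24 ≡ 205;  108^30 ≡ 64;  108^40 ≡ 15;  108^48 ≡ 91;  108^60 ≡ 240;  108^80 ≡ 225;  108^120 ≡ 1.
Smallest exponent giving 1 is 120.

120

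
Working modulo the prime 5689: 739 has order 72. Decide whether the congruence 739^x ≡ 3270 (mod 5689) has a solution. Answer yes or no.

yes

3270 ∈ ⟨739⟩ iff 3270^72 ≡ 1 (mod 5689), since |⟨739⟩| = 72.
3270^72 mod 5689 = 1.
Since 1 = 1, 3270 lies in the subgroup.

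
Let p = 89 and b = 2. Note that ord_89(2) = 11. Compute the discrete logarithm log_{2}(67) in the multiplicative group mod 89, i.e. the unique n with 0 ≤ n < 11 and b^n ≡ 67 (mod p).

Successive powers of 2 modulo 89:
  2^0=1  2^1=2  2^2=4  2^3=8  2^4=16  2^5=32
  2^6=64  2^7=39  2^8=78  2^9=67
So 2^9 ≡ 67 (mod 89), giving n = 9.

9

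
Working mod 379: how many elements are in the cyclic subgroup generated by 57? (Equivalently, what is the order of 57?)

42

The order of 57 must divide p − 1 = 378 = 2 · 3^3 · 7.
Divisors: 1, 2, 3, 6, 7, 9, 14, 18, 21, 27, 42, 54, 63, 126, 189, 378.
Check each in increasing order: 57^1 ≡ 57;  57^2 ≡ 217;  57^3 ≡ 241;  57^6 ≡ 94;  57^7 ≡ 52;  57^9 ≡ 293;  57^14 ≡ 51;  57^18 ≡ 195;  57^21 ≡ 378;  57^27 ≡ 285;  57^42 ≡ 1.
Smallest exponent giving 1 is 42.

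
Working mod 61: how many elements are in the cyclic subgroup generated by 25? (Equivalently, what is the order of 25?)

15

The order of 25 must divide p − 1 = 60 = 2^2 · 3 · 5.
Divisors: 1, 2, 3, 4, 5, 6, 10, 12, 15, 20, 30, 60.
Check each in increasing order: 25^1 ≡ 25;  25^2 ≡ 15;  25^3 ≡ 9;  25^4 ≡ 42;  25^5 ≡ 13;  25^6 ≡ 20;  25^10 ≡ 47;  25^12 ≡ 34;  25^15 ≡ 1.
Smallest exponent giving 1 is 15.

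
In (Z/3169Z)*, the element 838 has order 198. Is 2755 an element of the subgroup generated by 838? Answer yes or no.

no

2755 ∈ ⟨838⟩ iff 2755^198 ≡ 1 (mod 3169), since |⟨838⟩| = 198.
2755^198 mod 3169 = 3168.
Since 3168 ≠ 1, 2755 does not lie in the subgroup.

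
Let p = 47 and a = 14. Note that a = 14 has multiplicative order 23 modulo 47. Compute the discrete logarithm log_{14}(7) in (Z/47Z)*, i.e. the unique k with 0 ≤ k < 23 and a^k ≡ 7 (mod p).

Successive powers of 14 modulo 47:
  14^0=1  14^1=14  14^2=8  14^3=18  14^4=17  14^5=3
  14^6=42  14^7=24  14^8=7
So 14^8 ≡ 7 (mod 47), giving k = 8.

8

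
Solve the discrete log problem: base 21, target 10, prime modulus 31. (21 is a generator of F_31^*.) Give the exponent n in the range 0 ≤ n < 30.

16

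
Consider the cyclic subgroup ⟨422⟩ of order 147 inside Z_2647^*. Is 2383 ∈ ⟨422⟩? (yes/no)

2383 ∈ ⟨422⟩ iff 2383^147 ≡ 1 (mod 2647), since |⟨422⟩| = 147.
2383^147 mod 2647 = 241.
Since 241 ≠ 1, 2383 does not lie in the subgroup.

no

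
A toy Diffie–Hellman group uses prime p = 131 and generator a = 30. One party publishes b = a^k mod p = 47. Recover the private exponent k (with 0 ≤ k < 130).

Baby-step giant-step with m = ceil(sqrt(130)) = 12.
Baby table (30^j mod 131 for j=0..11):
  0:1  1:30  2:114  3:14  4:27  5:24  6:65  7:116
  8:74  9:124  10:52  11:119
Giant step factor: 30^(-12) ≡ 4 (mod 131).
Scan 47·4^i mod 131 for i = 0, 1, …:
  i=0: 47   i=1: 57   i=2: 97   i=3: 126
  i=4: 111   i=5: 51   i=6: 73   i=7: 30
Match at i=7, j=1: k = 7·12 + 1 = 85.

85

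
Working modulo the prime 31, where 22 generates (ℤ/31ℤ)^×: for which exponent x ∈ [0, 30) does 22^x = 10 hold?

Successive powers of 22 modulo 31:
  22^0=1  22^1=22  22^2=19  22^3=15  22^4=20  22^5=6
  22^6=8  22^7=21  22^8=28  22^9=27  22^10=5  22^11=17
  22^12=2  22^13=13  22^14=7  22^15=30  22^16=9  22^17=12
  22^18=16  22^19=11  22^20=25  22^21=23  22^22=10
So 22^22 ≡ 10 (mod 31), giving x = 22.

22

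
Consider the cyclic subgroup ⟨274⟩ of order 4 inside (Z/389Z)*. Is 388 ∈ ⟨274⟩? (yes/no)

⟨274⟩ has order 4; its elements mod 389 are {1, 115, 274, 388}.
388 is in this set.

yes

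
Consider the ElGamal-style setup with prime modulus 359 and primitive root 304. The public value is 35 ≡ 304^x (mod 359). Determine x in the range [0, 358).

201

Baby-step giant-step with m = ceil(sqrt(358)) = 19.
Baby table (304^j mod 359 for j=0..18):
  0:1  1:304  2:153  3:201  4:74  5:238  6:193  7:155
  8:91  9:21  10:281  11:341  12:272  13:118  14:331  15:104
  16:24  17:116  18:82
Giant step factor: 304^(-19) ≡ 343 (mod 359).
Scan 35·343^i mod 359 for i = 0, 1, …:
  i=0: 35   i=1: 158   i=2: 344   i=3: 240
  i=4: 109   i=5: 51   i=6: 261   i=7: 132
  i=8: 42   i=9: 46   i=10: 341
Match at i=10, j=11: x = 10·19 + 11 = 201.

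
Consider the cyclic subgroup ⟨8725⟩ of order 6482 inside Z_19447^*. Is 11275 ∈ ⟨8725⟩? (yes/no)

no

11275 ∈ ⟨8725⟩ iff 11275^6482 ≡ 1 (mod 19447), since |⟨8725⟩| = 6482.
11275^6482 mod 19447 = 11716.
Since 11716 ≠ 1, 11275 does not lie in the subgroup.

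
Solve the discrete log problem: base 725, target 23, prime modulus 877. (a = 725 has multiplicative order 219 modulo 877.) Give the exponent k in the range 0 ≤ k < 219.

Baby-step giant-step with m = ceil(sqrt(219)) = 15.
Baby table (725^j mod 877 for j=0..14):
  0:1  1:725  2:302  3:577  4:873  5:608  6:546  7:323
  8:16  9:199  10:447  11:462  12:813  13:81  14:843
Giant step factor: 725^(-15) ≡ 849 (mod 877).
Scan 23·849^i mod 877 for i = 0, 1, …:
  i=0: 23   i=1: 233   i=2: 492   i=3: 256
  i=4: 725
Match at i=4, j=1: k = 4·15 + 1 = 61.

61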